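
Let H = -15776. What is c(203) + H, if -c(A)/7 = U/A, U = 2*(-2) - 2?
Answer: -457498/29 ≈ -15776.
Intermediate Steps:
U = -6 (U = -4 - 2 = -6)
c(A) = 42/A (c(A) = -(-42)/A = 42/A)
c(203) + H = 42/203 - 15776 = 42*(1/203) - 15776 = 6/29 - 15776 = -457498/29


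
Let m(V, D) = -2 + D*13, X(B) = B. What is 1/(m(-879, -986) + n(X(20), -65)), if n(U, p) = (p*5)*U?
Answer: -1/19320 ≈ -5.1760e-5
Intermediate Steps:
n(U, p) = 5*U*p (n(U, p) = (5*p)*U = 5*U*p)
m(V, D) = -2 + 13*D
1/(m(-879, -986) + n(X(20), -65)) = 1/((-2 + 13*(-986)) + 5*20*(-65)) = 1/((-2 - 12818) - 6500) = 1/(-12820 - 6500) = 1/(-19320) = -1/19320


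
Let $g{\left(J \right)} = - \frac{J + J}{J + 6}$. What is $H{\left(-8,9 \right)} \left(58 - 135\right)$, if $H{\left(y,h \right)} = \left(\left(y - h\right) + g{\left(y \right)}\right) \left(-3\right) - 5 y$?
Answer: $-8855$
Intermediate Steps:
$g{\left(J \right)} = - \frac{2 J}{6 + J}$
$H{\left(y,h \right)} = - 8 y + 3 h + \frac{6 y}{6 + y}$ ($H{\left(y,h \right)} = \left(\left(y - h\right) - \frac{2 y}{6 + y}\right) \left(-3\right) - 5 y = \left(y - h - \frac{2 y}{6 + y}\right) \left(-3\right) - 5 y = \left(- 3 y + 3 h + \frac{6 y}{6 + y}\right) - 5 y = - 8 y + 3 h + \frac{6 y}{6 + y}$)
$H{\left(-8,9 \right)} \left(58 - 135\right) = \frac{6 \left(-8\right) + \left(6 - 8\right) \left(\left(-8\right) \left(-8\right) + 3 \cdot 9\right)}{6 - 8} \left(58 - 135\right) = \frac{-48 - 2 \left(64 + 27\right)}{-2} \left(-77\right) = - \frac{-48 - 182}{2} \left(-77\right) = \left(- \frac{1}{2}\right) \left(-230\right) \left(-77\right) = 115 \left(-77\right) = -8855$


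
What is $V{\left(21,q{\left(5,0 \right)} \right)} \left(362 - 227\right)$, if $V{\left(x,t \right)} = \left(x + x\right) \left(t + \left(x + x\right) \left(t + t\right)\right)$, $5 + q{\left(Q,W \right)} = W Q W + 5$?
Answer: $0$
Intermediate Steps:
$q{\left(Q,W \right)} = Q W^{2}$ ($q{\left(Q,W \right)} = -5 + \left(W Q W + 5\right) = -5 + \left(Q W W + 5\right) = -5 + \left(Q W^{2} + 5\right) = -5 + \left(5 + Q W^{2}\right) = Q W^{2}$)
$V{\left(x,t \right)} = 2 x \left(t + 4 t x\right)$ ($V{\left(x,t \right)} = 2 x \left(t + 2 x 2 t\right) = 2 x \left(t + 4 t x\right)$)
$V{\left(21,q{\left(5,0 \right)} \right)} \left(362 - 227\right) = 2 \cdot 5 \cdot 0^{2} \cdot 21 \left(1 + 4 \cdot 21\right) \left(362 - 227\right) = 2 \cdot 5 \cdot 0 \cdot 21 \left(1 + 84\right) 135 = 2 \cdot 0 \cdot 21 \cdot 85 \cdot 135 = 0 \cdot 135 = 0$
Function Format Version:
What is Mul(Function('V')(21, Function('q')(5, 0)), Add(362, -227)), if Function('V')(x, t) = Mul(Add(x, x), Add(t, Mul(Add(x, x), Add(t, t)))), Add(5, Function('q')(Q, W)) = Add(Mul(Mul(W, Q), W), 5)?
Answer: 0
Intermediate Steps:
Function('q')(Q, W) = Mul(Q, Pow(W, 2)) (Function('q')(Q, W) = Add(-5, Add(Mul(Mul(W, Q), W), 5)) = Add(-5, Add(Mul(Mul(Q, W), W), 5)) = Add(-5, Add(Mul(Q, Pow(W, 2)), 5)) = Add(-5, Add(5, Mul(Q, Pow(W, 2)))) = Mul(Q, Pow(W, 2)))
Function('V')(x, t) = Mul(2, x, Add(t, Mul(4, t, x))) (Function('V')(x, t) = Mul(Mul(2, x), Add(t, Mul(Mul(2, x), Mul(2, t)))) = Mul(Mul(2, x), Add(t, Mul(4, t, x))) = Mul(2, x, Add(t, Mul(4, t, x))))
Mul(Function('V')(21, Function('q')(5, 0)), Add(362, -227)) = Mul(Mul(2, Mul(5, Pow(0, 2)), 21, Add(1, Mul(4, 21))), Add(362, -227)) = Mul(Mul(2, Mul(5, 0), 21, Add(1, 84)), 135) = Mul(Mul(2, 0, 21, 85), 135) = Mul(0, 135) = 0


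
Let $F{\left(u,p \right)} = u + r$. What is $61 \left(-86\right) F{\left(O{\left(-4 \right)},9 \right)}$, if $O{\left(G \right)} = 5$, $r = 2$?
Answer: $-36722$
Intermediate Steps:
$F{\left(u,p \right)} = 2 + u$ ($F{\left(u,p \right)} = u + 2 = 2 + u$)
$61 \left(-86\right) F{\left(O{\left(-4 \right)},9 \right)} = 61 \left(-86\right) \left(2 + 5\right) = \left(-5246\right) 7 = -36722$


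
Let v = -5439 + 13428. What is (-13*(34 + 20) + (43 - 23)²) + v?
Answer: 7687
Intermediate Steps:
v = 7989
(-13*(34 + 20) + (43 - 23)²) + v = (-13*(34 + 20) + (43 - 23)²) + 7989 = (-13*54 + 20²) + 7989 = (-702 + 400) + 7989 = -302 + 7989 = 7687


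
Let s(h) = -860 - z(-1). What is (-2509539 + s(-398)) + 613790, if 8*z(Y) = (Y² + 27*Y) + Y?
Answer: -15172845/8 ≈ -1.8966e+6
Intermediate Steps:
z(Y) = Y²/8 + 7*Y/2 (z(Y) = ((Y² + 27*Y) + Y)/8 = (Y² + 28*Y)/8 = Y²/8 + 7*Y/2)
s(h) = -6853/8 (s(h) = -860 - (-1)*(28 - 1)/8 = -860 - (-1)*27/8 = -860 - 1*(-27/8) = -860 + 27/8 = -6853/8)
(-2509539 + s(-398)) + 613790 = (-2509539 - 6853/8) + 613790 = -20083165/8 + 613790 = -15172845/8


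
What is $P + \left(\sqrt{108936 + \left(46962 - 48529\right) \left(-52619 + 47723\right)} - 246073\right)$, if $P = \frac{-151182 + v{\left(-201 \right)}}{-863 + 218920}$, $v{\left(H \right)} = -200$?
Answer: $- \frac{7665441649}{31151} + 6 \sqrt{216138} \approx -2.4328 \cdot 10^{5}$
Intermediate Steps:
$P = - \frac{21626}{31151}$ ($P = \frac{-151182 - 200}{-863 + 218920} = - \frac{151382}{218057} = \left(-151382\right) \frac{1}{218057} = - \frac{21626}{31151} \approx -0.69423$)
$P + \left(\sqrt{108936 + \left(46962 - 48529\right) \left(-52619 + 47723\right)} - 246073\right) = - \frac{21626}{31151} + \left(\sqrt{108936 + \left(46962 - 48529\right) \left(-52619 + 47723\right)} - 246073\right) = - \frac{21626}{31151} - \left(246073 - \sqrt{108936 - -7672032}\right) = - \frac{21626}{31151} - \left(246073 - \sqrt{108936 + 7672032}\right) = - \frac{21626}{31151} - \left(246073 - \sqrt{7780968}\right) = - \frac{21626}{31151} - \left(246073 - 6 \sqrt{216138}\right) = - \frac{7665441649}{31151} + 6 \sqrt{216138}$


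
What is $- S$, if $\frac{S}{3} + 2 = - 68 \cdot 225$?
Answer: $45906$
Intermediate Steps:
$S = -45906$ ($S = -6 + 3 \left(- 68 \cdot 225\right) = -6 + 3 \left(\left(-1\right) 15300\right) = -6 + 3 \left(-15300\right) = -6 - 45900 = -45906$)
$- S = \left(-1\right) \left(-45906\right) = 45906$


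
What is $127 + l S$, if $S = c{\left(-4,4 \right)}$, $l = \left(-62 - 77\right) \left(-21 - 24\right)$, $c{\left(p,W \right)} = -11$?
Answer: $-68678$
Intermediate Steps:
$l = 6255$ ($l = \left(-139\right) \left(-45\right) = 6255$)
$S = -11$
$127 + l S = 127 + 6255 \left(-11\right) = 127 - 68805 = -68678$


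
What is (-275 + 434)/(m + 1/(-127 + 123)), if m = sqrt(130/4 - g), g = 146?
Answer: -636/1817 - 1272*I*sqrt(454)/1817 ≈ -0.35003 - 14.916*I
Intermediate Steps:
m = I*sqrt(454)/2 (m = sqrt(130/4 - 1*146) = sqrt(130*(1/4) - 146) = sqrt(65/2 - 146) = sqrt(-227/2) = I*sqrt(454)/2 ≈ 10.654*I)
(-275 + 434)/(m + 1/(-127 + 123)) = (-275 + 434)/(I*sqrt(454)/2 + 1/(-127 + 123)) = 159/(I*sqrt(454)/2 + 1/(-4)) = 159/(I*sqrt(454)/2 - 1/4) = 159/(-1/4 + I*sqrt(454)/2)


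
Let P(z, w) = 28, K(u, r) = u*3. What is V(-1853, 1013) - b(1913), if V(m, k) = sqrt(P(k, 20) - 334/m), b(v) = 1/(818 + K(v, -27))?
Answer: -1/6557 + 3*sqrt(10751106)/1853 ≈ 5.3084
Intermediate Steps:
K(u, r) = 3*u
b(v) = 1/(818 + 3*v)
V(m, k) = sqrt(28 - 334/m)
V(-1853, 1013) - b(1913) = sqrt(28 - 334/(-1853)) - 1/(818 + 3*1913) = sqrt(28 - 334*(-1/1853)) - 1/(818 + 5739) = sqrt(28 + 334/1853) - 1/6557 = sqrt(52218/1853) - 1*1/6557 = 3*sqrt(10751106)/1853 - 1/6557 = -1/6557 + 3*sqrt(10751106)/1853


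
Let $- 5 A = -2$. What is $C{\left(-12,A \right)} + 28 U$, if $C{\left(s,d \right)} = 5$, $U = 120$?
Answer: $3365$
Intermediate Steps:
$A = \frac{2}{5}$ ($A = \left(- \frac{1}{5}\right) \left(-2\right) = \frac{2}{5} \approx 0.4$)
$C{\left(-12,A \right)} + 28 U = 5 + 28 \cdot 120 = 5 + 3360 = 3365$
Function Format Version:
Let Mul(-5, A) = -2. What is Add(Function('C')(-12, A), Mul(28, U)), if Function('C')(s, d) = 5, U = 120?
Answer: 3365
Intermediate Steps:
A = Rational(2, 5) (A = Mul(Rational(-1, 5), -2) = Rational(2, 5) ≈ 0.40000)
Add(Function('C')(-12, A), Mul(28, U)) = Add(5, Mul(28, 120)) = Add(5, 3360) = 3365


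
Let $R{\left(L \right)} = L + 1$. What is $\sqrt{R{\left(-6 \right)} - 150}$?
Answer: $i \sqrt{155} \approx 12.45 i$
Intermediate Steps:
$R{\left(L \right)} = 1 + L$
$\sqrt{R{\left(-6 \right)} - 150} = \sqrt{\left(1 - 6\right) - 150} = \sqrt{-5 - 150} = \sqrt{-155} = i \sqrt{155}$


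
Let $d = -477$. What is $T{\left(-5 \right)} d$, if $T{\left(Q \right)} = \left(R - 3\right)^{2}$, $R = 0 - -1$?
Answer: $-1908$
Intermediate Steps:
$R = 1$ ($R = 0 + 1 = 1$)
$T{\left(Q \right)} = 4$ ($T{\left(Q \right)} = \left(1 - 3\right)^{2} = \left(-2\right)^{2} = 4$)
$T{\left(-5 \right)} d = 4 \left(-477\right) = -1908$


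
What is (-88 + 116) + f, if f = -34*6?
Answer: -176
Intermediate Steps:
f = -204
(-88 + 116) + f = (-88 + 116) - 204 = 28 - 204 = -176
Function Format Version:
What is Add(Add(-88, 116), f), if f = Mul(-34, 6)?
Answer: -176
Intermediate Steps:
f = -204
Add(Add(-88, 116), f) = Add(Add(-88, 116), -204) = Add(28, -204) = -176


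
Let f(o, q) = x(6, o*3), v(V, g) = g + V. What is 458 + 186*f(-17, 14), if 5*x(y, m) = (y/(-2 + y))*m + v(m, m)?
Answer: -30911/5 ≈ -6182.2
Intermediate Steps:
v(V, g) = V + g
x(y, m) = 2*m/5 + m*y/(5*(-2 + y)) (x(y, m) = ((y/(-2 + y))*m + (m + m))/5 = ((y/(-2 + y))*m + 2*m)/5 = (m*y/(-2 + y) + 2*m)/5 = (2*m + m*y/(-2 + y))/5 = 2*m/5 + m*y/(5*(-2 + y)))
f(o, q) = 21*o/10 (f(o, q) = (o*3)*(-4 + 3*6)/(5*(-2 + 6)) = (⅕)*(3*o)*(-4 + 18)/4 = (⅕)*(3*o)*(¼)*14 = 21*o/10)
458 + 186*f(-17, 14) = 458 + 186*((21/10)*(-17)) = 458 + 186*(-357/10) = 458 - 33201/5 = -30911/5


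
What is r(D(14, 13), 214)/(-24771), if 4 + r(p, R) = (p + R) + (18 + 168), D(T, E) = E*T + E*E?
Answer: -249/8257 ≈ -0.030156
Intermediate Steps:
D(T, E) = E**2 + E*T (D(T, E) = E*T + E**2 = E**2 + E*T)
r(p, R) = 182 + R + p (r(p, R) = -4 + ((p + R) + (18 + 168)) = -4 + ((R + p) + 186) = -4 + (186 + R + p) = 182 + R + p)
r(D(14, 13), 214)/(-24771) = (182 + 214 + 13*(13 + 14))/(-24771) = (182 + 214 + 13*27)*(-1/24771) = (182 + 214 + 351)*(-1/24771) = 747*(-1/24771) = -249/8257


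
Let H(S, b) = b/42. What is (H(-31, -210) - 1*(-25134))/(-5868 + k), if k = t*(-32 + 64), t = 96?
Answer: -25129/2796 ≈ -8.9875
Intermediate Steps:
k = 3072 (k = 96*(-32 + 64) = 96*32 = 3072)
H(S, b) = b/42 (H(S, b) = b*(1/42) = b/42)
(H(-31, -210) - 1*(-25134))/(-5868 + k) = ((1/42)*(-210) - 1*(-25134))/(-5868 + 3072) = (-5 + 25134)/(-2796) = 25129*(-1/2796) = -25129/2796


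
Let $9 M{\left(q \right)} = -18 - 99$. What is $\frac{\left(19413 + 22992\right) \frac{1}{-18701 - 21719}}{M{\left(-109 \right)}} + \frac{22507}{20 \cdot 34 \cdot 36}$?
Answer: $\frac{643230131}{643163040} \approx 1.0001$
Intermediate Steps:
$M{\left(q \right)} = -13$ ($M{\left(q \right)} = \frac{-18 - 99}{9} = \frac{1}{9} \left(-117\right) = -13$)
$\frac{\left(19413 + 22992\right) \frac{1}{-18701 - 21719}}{M{\left(-109 \right)}} + \frac{22507}{20 \cdot 34 \cdot 36} = \frac{\left(19413 + 22992\right) \frac{1}{-18701 - 21719}}{-13} + \frac{22507}{20 \cdot 34 \cdot 36} = \frac{42405}{-40420} \left(- \frac{1}{13}\right) + \frac{22507}{680 \cdot 36} = 42405 \left(- \frac{1}{40420}\right) \left(- \frac{1}{13}\right) + \frac{22507}{24480} = \left(- \frac{8481}{8084}\right) \left(- \frac{1}{13}\right) + 22507 \cdot \frac{1}{24480} = \frac{8481}{105092} + \frac{22507}{24480} = \frac{643230131}{643163040}$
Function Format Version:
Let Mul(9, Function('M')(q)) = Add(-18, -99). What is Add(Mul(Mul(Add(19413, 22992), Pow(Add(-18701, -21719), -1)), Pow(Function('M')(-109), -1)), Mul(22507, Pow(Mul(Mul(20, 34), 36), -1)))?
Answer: Rational(643230131, 643163040) ≈ 1.0001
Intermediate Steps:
Function('M')(q) = -13 (Function('M')(q) = Mul(Rational(1, 9), Add(-18, -99)) = Mul(Rational(1, 9), -117) = -13)
Add(Mul(Mul(Add(19413, 22992), Pow(Add(-18701, -21719), -1)), Pow(Function('M')(-109), -1)), Mul(22507, Pow(Mul(Mul(20, 34), 36), -1))) = Add(Mul(Mul(Add(19413, 22992), Pow(Add(-18701, -21719), -1)), Pow(-13, -1)), Mul(22507, Pow(Mul(Mul(20, 34), 36), -1))) = Add(Mul(Mul(42405, Pow(-40420, -1)), Rational(-1, 13)), Mul(22507, Pow(Mul(680, 36), -1))) = Add(Mul(Mul(42405, Rational(-1, 40420)), Rational(-1, 13)), Mul(22507, Pow(24480, -1))) = Add(Mul(Rational(-8481, 8084), Rational(-1, 13)), Mul(22507, Rational(1, 24480))) = Add(Rational(8481, 105092), Rational(22507, 24480)) = Rational(643230131, 643163040)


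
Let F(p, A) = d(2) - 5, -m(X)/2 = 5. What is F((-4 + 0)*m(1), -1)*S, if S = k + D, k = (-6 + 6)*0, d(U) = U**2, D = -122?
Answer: 122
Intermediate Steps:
m(X) = -10 (m(X) = -2*5 = -10)
k = 0 (k = 0*0 = 0)
S = -122 (S = 0 - 122 = -122)
F(p, A) = -1 (F(p, A) = 2**2 - 5 = 4 - 5 = -1)
F((-4 + 0)*m(1), -1)*S = -1*(-122) = 122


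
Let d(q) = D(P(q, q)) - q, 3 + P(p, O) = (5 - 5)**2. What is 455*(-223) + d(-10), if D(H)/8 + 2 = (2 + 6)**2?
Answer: -100959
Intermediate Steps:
P(p, O) = -3 (P(p, O) = -3 + (5 - 5)**2 = -3 + 0**2 = -3 + 0 = -3)
D(H) = 496 (D(H) = -16 + 8*(2 + 6)**2 = -16 + 8*8**2 = -16 + 8*64 = -16 + 512 = 496)
d(q) = 496 - q
455*(-223) + d(-10) = 455*(-223) + (496 - 1*(-10)) = -101465 + (496 + 10) = -101465 + 506 = -100959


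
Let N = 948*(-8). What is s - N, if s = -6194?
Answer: 1390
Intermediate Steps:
N = -7584
s - N = -6194 - 1*(-7584) = -6194 + 7584 = 1390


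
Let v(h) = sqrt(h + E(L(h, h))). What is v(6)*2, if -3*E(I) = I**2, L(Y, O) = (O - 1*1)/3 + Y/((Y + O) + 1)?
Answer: 2*sqrt(61467)/117 ≈ 4.2380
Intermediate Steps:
L(Y, O) = -1/3 + O/3 + Y/(1 + O + Y) (L(Y, O) = (O - 1)*(1/3) + Y/((O + Y) + 1) = (-1 + O)*(1/3) + Y/(1 + O + Y) = (-1/3 + O/3) + Y/(1 + O + Y) = -1/3 + O/3 + Y/(1 + O + Y))
E(I) = -I**2/3
v(h) = sqrt(h - (-1 + 2*h + 2*h**2)**2/(27*(1 + 2*h)**2)) (v(h) = sqrt(h - (-1 + h**2 + 2*h + h*h)**2/(9*(1 + h + h)**2)/3) = sqrt(h - (-1 + h**2 + 2*h + h**2)**2/(9*(1 + 2*h)**2)/3) = sqrt(h - (-1 + 2*h + 2*h**2)**2/(9*(1 + 2*h)**2)/3) = sqrt(h - (-1 + 2*h + 2*h**2)**2/(27*(1 + 2*h)**2)))
v(6)*2 = (sqrt(3)*sqrt(27*6 - (-1 + 2*6 + 2*6**2)**2/(1 + 2*6)**2)/9)*2 = (sqrt(3)*sqrt(162 - (-1 + 12 + 2*36)**2/(1 + 12)**2)/9)*2 = (sqrt(3)*sqrt(162 - 1*(-1 + 12 + 72)**2/13**2)/9)*2 = (sqrt(3)*sqrt(162 - 1*1/169*83**2)/9)*2 = (sqrt(3)*sqrt(162 - 1*1/169*6889)/9)*2 = (sqrt(3)*sqrt(162 - 6889/169)/9)*2 = (sqrt(3)*sqrt(20489/169)/9)*2 = (sqrt(3)*(sqrt(20489)/13)/9)*2 = (sqrt(61467)/117)*2 = 2*sqrt(61467)/117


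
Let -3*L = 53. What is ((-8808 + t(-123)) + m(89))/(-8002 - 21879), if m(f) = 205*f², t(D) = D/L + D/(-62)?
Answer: -5306909539/98188966 ≈ -54.048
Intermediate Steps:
L = -53/3 (L = -⅓*53 = -53/3 ≈ -17.667)
t(D) = -239*D/3286 (t(D) = D/(-53/3) + D/(-62) = D*(-3/53) + D*(-1/62) = -3*D/53 - D/62 = -239*D/3286)
((-8808 + t(-123)) + m(89))/(-8002 - 21879) = ((-8808 - 239/3286*(-123)) + 205*89²)/(-8002 - 21879) = ((-8808 + 29397/3286) + 205*7921)/(-29881) = (-28913691/3286 + 1623805)*(-1/29881) = (5306909539/3286)*(-1/29881) = -5306909539/98188966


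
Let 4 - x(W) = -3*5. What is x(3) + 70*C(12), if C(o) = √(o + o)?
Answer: 19 + 140*√6 ≈ 361.93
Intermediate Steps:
x(W) = 19 (x(W) = 4 - (-3)*5 = 4 - 1*(-15) = 4 + 15 = 19)
C(o) = √2*√o (C(o) = √(2*o) = √2*√o)
x(3) + 70*C(12) = 19 + 70*(√2*√12) = 19 + 70*(√2*(2*√3)) = 19 + 70*(2*√6) = 19 + 140*√6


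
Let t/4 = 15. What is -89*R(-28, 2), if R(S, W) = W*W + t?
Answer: -5696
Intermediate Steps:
t = 60 (t = 4*15 = 60)
R(S, W) = 60 + W² (R(S, W) = W*W + 60 = W² + 60 = 60 + W²)
-89*R(-28, 2) = -89*(60 + 2²) = -89*(60 + 4) = -89*64 = -5696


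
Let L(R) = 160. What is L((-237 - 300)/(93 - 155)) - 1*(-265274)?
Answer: 265434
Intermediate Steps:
L((-237 - 300)/(93 - 155)) - 1*(-265274) = 160 - 1*(-265274) = 160 + 265274 = 265434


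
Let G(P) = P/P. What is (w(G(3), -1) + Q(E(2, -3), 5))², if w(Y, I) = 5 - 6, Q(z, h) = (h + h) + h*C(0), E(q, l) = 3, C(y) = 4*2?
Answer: 2401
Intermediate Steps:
C(y) = 8
G(P) = 1
Q(z, h) = 10*h (Q(z, h) = (h + h) + h*8 = 2*h + 8*h = 10*h)
w(Y, I) = -1
(w(G(3), -1) + Q(E(2, -3), 5))² = (-1 + 10*5)² = (-1 + 50)² = 49² = 2401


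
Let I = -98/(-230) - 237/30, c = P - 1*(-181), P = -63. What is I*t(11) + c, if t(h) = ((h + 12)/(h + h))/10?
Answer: 257881/2200 ≈ 117.22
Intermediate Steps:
c = 118 (c = -63 - 1*(-181) = -63 + 181 = 118)
t(h) = (12 + h)/(20*h) (t(h) = ((12 + h)/((2*h)))*(1/10) = ((12 + h)*(1/(2*h)))*(1/10) = ((12 + h)/(2*h))*(1/10) = (12 + h)/(20*h))
I = -1719/230 (I = -98*(-1/230) - 237*1/30 = 49/115 - 79/10 = -1719/230 ≈ -7.4739)
I*t(11) + c = -1719*(12 + 11)/(4600*11) + 118 = -1719*23/(4600*11) + 118 = -1719/230*23/220 + 118 = -1719/2200 + 118 = 257881/2200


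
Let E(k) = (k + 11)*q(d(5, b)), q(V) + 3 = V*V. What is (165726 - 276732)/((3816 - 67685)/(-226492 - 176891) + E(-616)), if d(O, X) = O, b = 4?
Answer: 44777933298/5368963861 ≈ 8.3401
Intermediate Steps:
q(V) = -3 + V² (q(V) = -3 + V*V = -3 + V²)
E(k) = 242 + 22*k (E(k) = (k + 11)*(-3 + 5²) = (11 + k)*(-3 + 25) = (11 + k)*22 = 242 + 22*k)
(165726 - 276732)/((3816 - 67685)/(-226492 - 176891) + E(-616)) = (165726 - 276732)/((3816 - 67685)/(-226492 - 176891) + (242 + 22*(-616))) = -111006/(-63869/(-403383) + (242 - 13552)) = -111006/(-63869*(-1/403383) - 13310) = -111006/(63869/403383 - 13310) = -111006/(-5368963861/403383) = -111006*(-403383/5368963861) = 44777933298/5368963861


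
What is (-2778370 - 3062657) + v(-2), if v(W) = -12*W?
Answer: -5841003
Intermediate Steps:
(-2778370 - 3062657) + v(-2) = (-2778370 - 3062657) - 12*(-2) = -5841027 + 24 = -5841003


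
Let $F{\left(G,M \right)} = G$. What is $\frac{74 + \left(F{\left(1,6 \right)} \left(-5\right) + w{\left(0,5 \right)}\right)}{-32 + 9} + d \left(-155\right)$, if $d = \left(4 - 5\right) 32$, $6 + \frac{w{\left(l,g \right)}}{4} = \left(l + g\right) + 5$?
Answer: $\frac{113995}{23} \approx 4956.3$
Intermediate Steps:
$w{\left(l,g \right)} = -4 + 4 g + 4 l$ ($w{\left(l,g \right)} = -24 + 4 \left(\left(l + g\right) + 5\right) = -24 + 4 \left(\left(g + l\right) + 5\right) = -24 + 4 \left(5 + g + l\right) = -24 + \left(20 + 4 g + 4 l\right) = -4 + 4 g + 4 l$)
$d = -32$ ($d = \left(4 - 5\right) 32 = \left(-1\right) 32 = -32$)
$\frac{74 + \left(F{\left(1,6 \right)} \left(-5\right) + w{\left(0,5 \right)}\right)}{-32 + 9} + d \left(-155\right) = \frac{74 + \left(1 \left(-5\right) + \left(-4 + 4 \cdot 5 + 4 \cdot 0\right)\right)}{-32 + 9} - -4960 = \frac{74 + \left(-5 + \left(-4 + 20 + 0\right)\right)}{-23} + 4960 = \left(74 + \left(-5 + 16\right)\right) \left(- \frac{1}{23}\right) + 4960 = \left(74 + 11\right) \left(- \frac{1}{23}\right) + 4960 = 85 \left(- \frac{1}{23}\right) + 4960 = - \frac{85}{23} + 4960 = \frac{113995}{23}$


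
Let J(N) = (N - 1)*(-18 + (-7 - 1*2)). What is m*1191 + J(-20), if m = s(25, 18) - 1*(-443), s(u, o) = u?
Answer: 557955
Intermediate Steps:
J(N) = 27 - 27*N (J(N) = (-1 + N)*(-18 + (-7 - 2)) = (-1 + N)*(-18 - 9) = (-1 + N)*(-27) = 27 - 27*N)
m = 468 (m = 25 - 1*(-443) = 25 + 443 = 468)
m*1191 + J(-20) = 468*1191 + (27 - 27*(-20)) = 557388 + (27 + 540) = 557388 + 567 = 557955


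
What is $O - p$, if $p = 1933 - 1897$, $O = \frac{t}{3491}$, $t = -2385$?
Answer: $- \frac{128061}{3491} \approx -36.683$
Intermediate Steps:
$O = - \frac{2385}{3491} \approx -0.68319$
$p = 36$ ($p = 1933 - 1897 = 36$)
$O - p = - \frac{2385}{3491} - 36 = - \frac{128061}{3491}$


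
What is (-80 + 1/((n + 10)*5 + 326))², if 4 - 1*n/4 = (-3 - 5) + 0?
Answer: 2428419841/379456 ≈ 6399.7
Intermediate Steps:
n = 48 (n = 16 - 4*((-3 - 5) + 0) = 16 - 4*(-8 + 0) = 16 - 4*(-8) = 16 + 32 = 48)
(-80 + 1/((n + 10)*5 + 326))² = (-80 + 1/((48 + 10)*5 + 326))² = (-80 + 1/(58*5 + 326))² = (-80 + 1/(290 + 326))² = (-80 + 1/616)² = (-49279/616)² = 2428419841/379456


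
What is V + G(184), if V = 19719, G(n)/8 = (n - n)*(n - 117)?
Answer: 19719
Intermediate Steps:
G(n) = 0 (G(n) = 8*((n - n)*(n - 117)) = 8*(0*(-117 + n)) = 8*0 = 0)
V + G(184) = 19719 + 0 = 19719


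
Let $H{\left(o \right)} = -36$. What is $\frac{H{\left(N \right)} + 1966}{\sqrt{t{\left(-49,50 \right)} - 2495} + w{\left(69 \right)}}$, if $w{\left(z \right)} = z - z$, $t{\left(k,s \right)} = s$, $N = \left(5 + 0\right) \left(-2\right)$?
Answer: $- \frac{386 i \sqrt{2445}}{489} \approx - 39.032 i$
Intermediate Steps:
$N = -10$ ($N = 5 \left(-2\right) = -10$)
$w{\left(z \right)} = 0$
$\frac{H{\left(N \right)} + 1966}{\sqrt{t{\left(-49,50 \right)} - 2495} + w{\left(69 \right)}} = \frac{-36 + 1966}{\sqrt{50 - 2495} + 0} = \frac{1930}{\sqrt{-2445} + 0} = \frac{1930}{i \sqrt{2445} + 0} = \frac{1930}{i \sqrt{2445}} = 1930 \left(- \frac{i \sqrt{2445}}{2445}\right) = - \frac{386 i \sqrt{2445}}{489}$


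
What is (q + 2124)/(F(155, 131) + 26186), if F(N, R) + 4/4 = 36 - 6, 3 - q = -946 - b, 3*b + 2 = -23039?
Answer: -13822/78645 ≈ -0.17575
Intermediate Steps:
b = -23041/3 (b = -⅔ + (⅓)*(-23039) = -⅔ - 23039/3 = -23041/3 ≈ -7680.3)
q = -20194/3 (q = 3 - (-946 - 1*(-23041/3)) = 3 - (-946 + 23041/3) = 3 - 1*20203/3 = 3 - 20203/3 = -20194/3 ≈ -6731.3)
F(N, R) = 29 (F(N, R) = -1 + (36 - 6) = -1 + 30 = 29)
(q + 2124)/(F(155, 131) + 26186) = (-20194/3 + 2124)/(29 + 26186) = -13822/3/26215 = -13822/3*1/26215 = -13822/78645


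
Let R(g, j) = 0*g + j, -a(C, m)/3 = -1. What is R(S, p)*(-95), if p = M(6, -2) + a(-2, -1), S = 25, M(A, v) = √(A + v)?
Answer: -475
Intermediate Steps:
a(C, m) = 3 (a(C, m) = -3*(-1) = 3)
p = 5 (p = √(6 - 2) + 3 = √4 + 3 = 2 + 3 = 5)
R(g, j) = j (R(g, j) = 0 + j = j)
R(S, p)*(-95) = 5*(-95) = -475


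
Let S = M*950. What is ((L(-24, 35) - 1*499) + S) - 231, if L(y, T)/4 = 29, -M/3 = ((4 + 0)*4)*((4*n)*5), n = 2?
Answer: -1824614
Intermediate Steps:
M = -1920 (M = -3*(4 + 0)*4*(4*2)*5 = -3*4*4*8*5 = -48*40 = -3*640 = -1920)
L(y, T) = 116 (L(y, T) = 4*29 = 116)
S = -1824000 (S = -1920*950 = -1824000)
((L(-24, 35) - 1*499) + S) - 231 = ((116 - 1*499) - 1824000) - 231 = ((116 - 499) - 1824000) - 231 = (-383 - 1824000) - 231 = -1824383 - 231 = -1824614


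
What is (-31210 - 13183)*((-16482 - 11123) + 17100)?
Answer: 466348465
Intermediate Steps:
(-31210 - 13183)*((-16482 - 11123) + 17100) = -44393*(-27605 + 17100) = -44393*(-10505) = 466348465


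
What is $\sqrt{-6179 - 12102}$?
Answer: $i \sqrt{18281} \approx 135.21 i$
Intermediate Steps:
$\sqrt{-6179 - 12102} = \sqrt{-18281} = i \sqrt{18281}$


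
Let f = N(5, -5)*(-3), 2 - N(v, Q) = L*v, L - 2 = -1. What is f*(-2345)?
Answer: -21105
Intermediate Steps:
L = 1 (L = 2 - 1 = 1)
N(v, Q) = 2 - v
f = 9 (f = (2 - 1*5)*(-3) = (2 - 5)*(-3) = -3*(-3) = 9)
f*(-2345) = 9*(-2345) = -21105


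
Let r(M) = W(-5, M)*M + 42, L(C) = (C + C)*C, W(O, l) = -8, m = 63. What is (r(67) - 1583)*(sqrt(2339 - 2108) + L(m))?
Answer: -16487226 - 2077*sqrt(231) ≈ -1.6519e+7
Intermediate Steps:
L(C) = 2*C**2 (L(C) = (2*C)*C = 2*C**2)
r(M) = 42 - 8*M (r(M) = -8*M + 42 = 42 - 8*M)
(r(67) - 1583)*(sqrt(2339 - 2108) + L(m)) = ((42 - 8*67) - 1583)*(sqrt(2339 - 2108) + 2*63**2) = ((42 - 536) - 1583)*(sqrt(231) + 2*3969) = (-494 - 1583)*(sqrt(231) + 7938) = -2077*(7938 + sqrt(231)) = -16487226 - 2077*sqrt(231)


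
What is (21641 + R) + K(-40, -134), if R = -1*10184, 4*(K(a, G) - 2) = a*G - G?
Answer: 25665/2 ≈ 12833.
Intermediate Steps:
K(a, G) = 2 - G/4 + G*a/4 (K(a, G) = 2 + (a*G - G)/4 = 2 + (G*a - G)/4 = 2 + (-G + G*a)/4 = 2 + (-G/4 + G*a/4) = 2 - G/4 + G*a/4)
R = -10184
(21641 + R) + K(-40, -134) = (21641 - 10184) + (2 - ¼*(-134) + (¼)*(-134)*(-40)) = 11457 + (2 + 67/2 + 1340) = 11457 + 2751/2 = 25665/2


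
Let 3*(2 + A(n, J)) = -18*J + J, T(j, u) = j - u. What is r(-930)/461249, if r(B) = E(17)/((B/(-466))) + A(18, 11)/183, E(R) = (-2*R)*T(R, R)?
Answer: -193/253225701 ≈ -7.6217e-7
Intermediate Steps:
A(n, J) = -2 - 17*J/3 (A(n, J) = -2 + (-18*J + J)/3 = -2 + (-17*J)/3 = -2 - 17*J/3)
E(R) = 0 (E(R) = (-2*R)*(R - R) = -2*R*0 = 0)
r(B) = -193/549 (r(B) = 0/((B/(-466))) + (-2 - 17/3*11)/183 = 0/((B*(-1/466))) + (-2 - 187/3)*(1/183) = 0/((-B/466)) - 193/3*1/183 = 0*(-466/B) - 193/549 = 0 - 193/549 = -193/549)
r(-930)/461249 = -193/549/461249 = -193/549*1/461249 = -193/253225701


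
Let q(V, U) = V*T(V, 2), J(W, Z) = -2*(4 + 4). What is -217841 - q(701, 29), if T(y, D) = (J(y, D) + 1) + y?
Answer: -698727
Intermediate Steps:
J(W, Z) = -16 (J(W, Z) = -2*8 = -16)
T(y, D) = -15 + y (T(y, D) = (-16 + 1) + y = -15 + y)
q(V, U) = V*(-15 + V)
-217841 - q(701, 29) = -217841 - 701*(-15 + 701) = -217841 - 701*686 = -217841 - 1*480886 = -217841 - 480886 = -698727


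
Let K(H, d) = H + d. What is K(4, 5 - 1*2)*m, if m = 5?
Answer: 35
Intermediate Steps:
K(4, 5 - 1*2)*m = (4 + (5 - 1*2))*5 = (4 + (5 - 2))*5 = (4 + 3)*5 = 7*5 = 35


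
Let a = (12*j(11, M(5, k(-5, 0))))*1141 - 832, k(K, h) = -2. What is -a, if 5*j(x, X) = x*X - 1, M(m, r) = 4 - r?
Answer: -177164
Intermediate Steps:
j(x, X) = -⅕ + X*x/5 (j(x, X) = (x*X - 1)/5 = (X*x - 1)/5 = (-1 + X*x)/5 = -⅕ + X*x/5)
a = 177164 (a = (12*(-⅕ + (⅕)*(4 - 1*(-2))*11))*1141 - 832 = (12*(-⅕ + (⅕)*(4 + 2)*11))*1141 - 832 = (12*(-⅕ + (⅕)*6*11))*1141 - 832 = (12*(-⅕ + 66/5))*1141 - 832 = (12*13)*1141 - 832 = 156*1141 - 832 = 177996 - 832 = 177164)
-a = -1*177164 = -177164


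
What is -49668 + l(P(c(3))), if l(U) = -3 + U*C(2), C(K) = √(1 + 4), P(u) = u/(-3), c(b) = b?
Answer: -49671 - √5 ≈ -49673.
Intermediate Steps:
P(u) = -u/3 (P(u) = u*(-⅓) = -u/3)
C(K) = √5
l(U) = -3 + U*√5
-49668 + l(P(c(3))) = -49668 + (-3 + (-⅓*3)*√5) = -49668 + (-3 - √5) = -49671 - √5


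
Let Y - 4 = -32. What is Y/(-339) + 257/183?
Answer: 30749/20679 ≈ 1.4870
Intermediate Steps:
Y = -28 (Y = 4 - 32 = -28)
Y/(-339) + 257/183 = -28/(-339) + 257/183 = -28*(-1/339) + 257*(1/183) = 28/339 + 257/183 = 30749/20679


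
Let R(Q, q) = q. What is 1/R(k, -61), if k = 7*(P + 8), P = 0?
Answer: -1/61 ≈ -0.016393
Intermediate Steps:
k = 56 (k = 7*(0 + 8) = 7*8 = 56)
1/R(k, -61) = 1/(-61) = -1/61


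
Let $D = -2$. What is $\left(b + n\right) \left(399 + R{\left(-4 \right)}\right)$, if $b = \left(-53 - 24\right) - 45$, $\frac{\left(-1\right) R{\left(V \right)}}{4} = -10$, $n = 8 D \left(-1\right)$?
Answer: $-46534$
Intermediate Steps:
$n = 16$ ($n = 8 \left(-2\right) \left(-1\right) = \left(-16\right) \left(-1\right) = 16$)
$R{\left(V \right)} = 40$ ($R{\left(V \right)} = \left(-4\right) \left(-10\right) = 40$)
$b = -122$ ($b = -77 - 45 = -122$)
$\left(b + n\right) \left(399 + R{\left(-4 \right)}\right) = \left(-122 + 16\right) \left(399 + 40\right) = \left(-106\right) 439 = -46534$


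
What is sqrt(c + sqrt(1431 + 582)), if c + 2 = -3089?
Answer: sqrt(-3091 + sqrt(2013)) ≈ 55.192*I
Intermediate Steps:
c = -3091 (c = -2 - 3089 = -3091)
sqrt(c + sqrt(1431 + 582)) = sqrt(-3091 + sqrt(1431 + 582)) = sqrt(-3091 + sqrt(2013))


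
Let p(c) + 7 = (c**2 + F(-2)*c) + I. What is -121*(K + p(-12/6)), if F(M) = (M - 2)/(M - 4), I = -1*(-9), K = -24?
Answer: 7018/3 ≈ 2339.3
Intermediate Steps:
I = 9
F(M) = (-2 + M)/(-4 + M)
p(c) = 2 + c**2 + 2*c/3 (p(c) = -7 + ((c**2 + ((-2 - 2)/(-4 - 2))*c) + 9) = -7 + ((c**2 + (-4/(-6))*c) + 9) = -7 + ((c**2 + (-1/6*(-4))*c) + 9) = -7 + ((c**2 + 2*c/3) + 9) = -7 + (9 + c**2 + 2*c/3) = 2 + c**2 + 2*c/3)
-121*(K + p(-12/6)) = -121*(-24 + (2 + (-12/6)**2 + 2*(-12/6)/3)) = -121*(-24 + (2 + (-12*1/6)**2 + 2*(-12*1/6)/3)) = -121*(-24 + (2 + (-2)**2 + (2/3)*(-2))) = -121*(-24 + (2 + 4 - 4/3)) = -121*(-24 + 14/3) = -121*(-58/3) = 7018/3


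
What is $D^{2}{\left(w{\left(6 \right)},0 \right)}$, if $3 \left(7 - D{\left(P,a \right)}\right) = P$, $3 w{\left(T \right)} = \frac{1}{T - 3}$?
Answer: $\frac{35344}{729} \approx 48.483$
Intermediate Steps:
$w{\left(T \right)} = \frac{1}{3 \left(-3 + T\right)}$ ($w{\left(T \right)} = \frac{1}{3 \left(T - 3\right)} = \frac{1}{3 \left(-3 + T\right)}$)
$D{\left(P,a \right)} = 7 - \frac{P}{3}$
$D^{2}{\left(w{\left(6 \right)},0 \right)} = \left(7 - \frac{\frac{1}{3} \frac{1}{-3 + 6}}{3}\right)^{2} = \left(7 - \frac{\frac{1}{3} \cdot \frac{1}{3}}{3}\right)^{2} = \left(7 - \frac{1}{27}\right)^{2} = \left(\frac{188}{27}\right)^{2} = \frac{35344}{729}$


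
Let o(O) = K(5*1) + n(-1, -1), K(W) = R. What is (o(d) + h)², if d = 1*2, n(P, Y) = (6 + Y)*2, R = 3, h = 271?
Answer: 80656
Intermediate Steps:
K(W) = 3
n(P, Y) = 12 + 2*Y
d = 2
o(O) = 13 (o(O) = 3 + (12 + 2*(-1)) = 3 + (12 - 2) = 3 + 10 = 13)
(o(d) + h)² = (13 + 271)² = 284² = 80656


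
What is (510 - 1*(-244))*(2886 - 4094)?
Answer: -910832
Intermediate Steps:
(510 - 1*(-244))*(2886 - 4094) = (510 + 244)*(-1208) = 754*(-1208) = -910832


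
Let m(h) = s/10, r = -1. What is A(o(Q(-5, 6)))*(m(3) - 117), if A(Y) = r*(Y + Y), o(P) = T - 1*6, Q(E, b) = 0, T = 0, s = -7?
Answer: -7062/5 ≈ -1412.4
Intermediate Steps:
m(h) = -7/10
o(P) = -6 (o(P) = 0 - 1*6 = 0 - 6 = -6)
A(Y) = -2*Y (A(Y) = -(Y + Y) = -2*Y)
A(o(Q(-5, 6)))*(m(3) - 117) = (-2*(-6))*(-7/10 - 117) = 12*(-1177/10) = -7062/5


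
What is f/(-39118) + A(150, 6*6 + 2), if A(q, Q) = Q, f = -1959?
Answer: 1488443/39118 ≈ 38.050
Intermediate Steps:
f/(-39118) + A(150, 6*6 + 2) = -1959/(-39118) + (6*6 + 2) = -1959*(-1/39118) + (36 + 2) = 1959/39118 + 38 = 1488443/39118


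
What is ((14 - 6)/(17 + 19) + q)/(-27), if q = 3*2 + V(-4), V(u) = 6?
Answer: -110/243 ≈ -0.45267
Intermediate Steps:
q = 12 (q = 3*2 + 6 = 6 + 6 = 12)
((14 - 6)/(17 + 19) + q)/(-27) = ((14 - 6)/(17 + 19) + 12)/(-27) = -(8/36 + 12)/27 = -(8*(1/36) + 12)/27 = -(2/9 + 12)/27 = -1/27*110/9 = -110/243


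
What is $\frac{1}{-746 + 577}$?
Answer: $- \frac{1}{169} \approx -0.0059172$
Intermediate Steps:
$\frac{1}{-746 + 577} = \frac{1}{-169} = - \frac{1}{169}$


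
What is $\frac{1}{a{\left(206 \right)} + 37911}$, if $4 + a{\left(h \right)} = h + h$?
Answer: $\frac{1}{38319} \approx 2.6097 \cdot 10^{-5}$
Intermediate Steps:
$a{\left(h \right)} = -4 + 2 h$ ($a{\left(h \right)} = -4 + \left(h + h\right) = -4 + 2 h$)
$\frac{1}{a{\left(206 \right)} + 37911} = \frac{1}{\left(-4 + 2 \cdot 206\right) + 37911} = \frac{1}{\left(-4 + 412\right) + 37911} = \frac{1}{408 + 37911} = \frac{1}{38319}$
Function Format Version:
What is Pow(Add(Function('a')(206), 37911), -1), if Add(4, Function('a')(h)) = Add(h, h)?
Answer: Rational(1, 38319) ≈ 2.6097e-5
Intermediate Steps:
Function('a')(h) = Add(-4, Mul(2, h)) (Function('a')(h) = Add(-4, Add(h, h)) = Add(-4, Mul(2, h)))
Pow(Add(Function('a')(206), 37911), -1) = Pow(Add(Add(-4, Mul(2, 206)), 37911), -1) = Pow(Add(Add(-4, 412), 37911), -1) = Pow(Add(408, 37911), -1) = Pow(38319, -1) = Rational(1, 38319)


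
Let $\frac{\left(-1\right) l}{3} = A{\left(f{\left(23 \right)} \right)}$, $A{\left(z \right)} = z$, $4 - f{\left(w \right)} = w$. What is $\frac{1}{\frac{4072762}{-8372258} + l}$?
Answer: $\frac{4186129}{236572972} \approx 0.017695$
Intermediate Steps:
$f{\left(w \right)} = 4 - w$
$l = 57$ ($l = - 3 \left(4 - 23\right) = \left(-3\right) \left(-19\right) = 57$)
$\frac{1}{\frac{4072762}{-8372258} + l} = \frac{1}{\frac{4072762}{-8372258} + 57} = \frac{1}{4072762 \left(- \frac{1}{8372258}\right) + 57} = \frac{1}{- \frac{2036381}{4186129} + 57} = \frac{1}{\frac{236572972}{4186129}} = \frac{4186129}{236572972}$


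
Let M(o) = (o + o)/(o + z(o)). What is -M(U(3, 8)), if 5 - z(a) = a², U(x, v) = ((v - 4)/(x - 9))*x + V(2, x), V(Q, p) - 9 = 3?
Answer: 4/17 ≈ 0.23529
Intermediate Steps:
V(Q, p) = 12 (V(Q, p) = 9 + 3 = 12)
U(x, v) = 12 + x*(-4 + v)/(-9 + x) (U(x, v) = ((v - 4)/(x - 9))*x + 12 = ((-4 + v)/(-9 + x))*x + 12 = x*(-4 + v)/(-9 + x) + 12 = 12 + x*(-4 + v)/(-9 + x))
z(a) = 5 - a²
M(o) = 2*o/(5 + o - o²) (M(o) = (o + o)/(o + (5 - o²)) = (2*o)/(5 + o - o²) = 2*o/(5 + o - o²))
-M(U(3, 8)) = -2*(-108 + 8*3 + 8*3)/(-9 + 3)/(5 + (-108 + 8*3 + 8*3)/(-9 + 3) - ((-108 + 8*3 + 8*3)/(-9 + 3))²) = -2*(-108 + 24 + 24)/(-6)/(5 + (-108 + 24 + 24)/(-6) - ((-108 + 24 + 24)/(-6))²) = -2*(-⅙*(-60))/(5 - ⅙*(-60) - (-⅙*(-60))²) = -2*10/(5 + 10 - 1*10²) = -2*10/(5 + 10 - 1*100) = -2*10/(5 + 10 - 100) = -2*10/(-85) = -2*10*(-1)/85 = -1*(-4/17) = 4/17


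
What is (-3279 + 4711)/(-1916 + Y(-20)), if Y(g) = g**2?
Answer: -358/379 ≈ -0.94459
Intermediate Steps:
(-3279 + 4711)/(-1916 + Y(-20)) = (-3279 + 4711)/(-1916 + (-20)**2) = 1432/(-1916 + 400) = 1432/(-1516) = 1432*(-1/1516) = -358/379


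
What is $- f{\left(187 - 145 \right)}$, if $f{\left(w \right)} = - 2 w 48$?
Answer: $4032$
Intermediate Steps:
$f{\left(w \right)} = - 96 w$
$- f{\left(187 - 145 \right)} = - \left(-96\right) \left(187 - 145\right) = - \left(-96\right) 42 = \left(-1\right) \left(-4032\right) = 4032$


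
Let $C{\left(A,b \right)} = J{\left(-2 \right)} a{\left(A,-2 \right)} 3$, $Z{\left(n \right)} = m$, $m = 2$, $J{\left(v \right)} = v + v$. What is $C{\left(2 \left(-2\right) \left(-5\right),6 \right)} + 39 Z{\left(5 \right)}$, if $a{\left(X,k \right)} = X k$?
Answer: $558$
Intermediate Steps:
$J{\left(v \right)} = 2 v$
$Z{\left(n \right)} = 2$
$C{\left(A,b \right)} = 24 A$ ($C{\left(A,b \right)} = 2 \left(-2\right) A \left(-2\right) 3 = - 4 \left(- 2 A\right) 3 = 8 A 3 = 24 A$)
$C{\left(2 \left(-2\right) \left(-5\right),6 \right)} + 39 Z{\left(5 \right)} = 24 \cdot 2 \left(-2\right) \left(-5\right) + 39 \cdot 2 = 24 \left(\left(-4\right) \left(-5\right)\right) + 78 = 24 \cdot 20 + 78 = 480 + 78 = 558$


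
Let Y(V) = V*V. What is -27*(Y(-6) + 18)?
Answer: -1458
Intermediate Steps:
Y(V) = V²
-27*(Y(-6) + 18) = -27*((-6)² + 18) = -27*(36 + 18) = -27*54 = -1458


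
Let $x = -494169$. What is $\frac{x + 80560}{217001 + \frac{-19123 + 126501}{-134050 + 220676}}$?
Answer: $- \frac{17914646617}{9399018002} \approx -1.906$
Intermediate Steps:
$\frac{x + 80560}{217001 + \frac{-19123 + 126501}{-134050 + 220676}} = \frac{-494169 + 80560}{217001 + \frac{-19123 + 126501}{-134050 + 220676}} = - \frac{413609}{217001 + \frac{107378}{86626}} = - \frac{413609}{217001 + 107378 \cdot \frac{1}{86626}} = - \frac{413609}{217001 + \frac{53689}{43313}} = - \frac{413609}{\frac{9399018002}{43313}} = \left(-413609\right) \frac{43313}{9399018002} = - \frac{17914646617}{9399018002}$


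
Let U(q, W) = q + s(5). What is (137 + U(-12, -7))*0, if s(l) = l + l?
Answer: 0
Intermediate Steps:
s(l) = 2*l
U(q, W) = 10 + q (U(q, W) = q + 2*5 = q + 10 = 10 + q)
(137 + U(-12, -7))*0 = (137 + (10 - 12))*0 = (137 - 2)*0 = 135*0 = 0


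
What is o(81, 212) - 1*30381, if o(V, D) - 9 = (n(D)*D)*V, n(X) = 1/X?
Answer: -30291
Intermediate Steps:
o(V, D) = 9 + V (o(V, D) = 9 + (D/D)*V = 9 + 1*V = 9 + V)
o(81, 212) - 1*30381 = (9 + 81) - 1*30381 = 90 - 30381 = -30291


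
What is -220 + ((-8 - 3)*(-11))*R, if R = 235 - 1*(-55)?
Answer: 34870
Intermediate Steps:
R = 290 (R = 235 + 55 = 290)
-220 + ((-8 - 3)*(-11))*R = -220 + ((-8 - 3)*(-11))*290 = -220 - 11*(-11)*290 = -220 + 121*290 = -220 + 35090 = 34870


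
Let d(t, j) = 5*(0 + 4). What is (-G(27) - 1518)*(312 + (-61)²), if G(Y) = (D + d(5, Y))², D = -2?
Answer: -7428786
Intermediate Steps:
d(t, j) = 20 (d(t, j) = 5*4 = 20)
G(Y) = 324 (G(Y) = (-2 + 20)² = 18² = 324)
(-G(27) - 1518)*(312 + (-61)²) = (-1*324 - 1518)*(312 + (-61)²) = (-324 - 1518)*(312 + 3721) = -1842*4033 = -7428786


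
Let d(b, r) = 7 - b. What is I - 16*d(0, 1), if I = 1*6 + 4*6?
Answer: -82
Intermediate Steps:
I = 30 (I = 6 + 24 = 30)
I - 16*d(0, 1) = 30 - 16*(7 - 1*0) = 30 - 16*(7 + 0) = 30 - 16*7 = 30 - 112 = -82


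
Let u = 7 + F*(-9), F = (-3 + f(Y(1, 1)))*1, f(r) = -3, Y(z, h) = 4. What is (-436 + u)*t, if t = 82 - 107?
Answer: 9375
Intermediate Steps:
F = -6 (F = (-3 - 3)*1 = -6*1 = -6)
u = 61 (u = 7 - 6*(-9) = 7 + 54 = 61)
t = -25
(-436 + u)*t = (-436 + 61)*(-25) = -375*(-25) = 9375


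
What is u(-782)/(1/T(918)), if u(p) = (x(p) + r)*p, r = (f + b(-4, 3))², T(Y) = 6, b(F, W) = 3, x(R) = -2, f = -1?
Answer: -9384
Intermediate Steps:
r = 4 (r = (-1 + 3)² = 2² = 4)
u(p) = 2*p (u(p) = (-2 + 4)*p = 2*p)
u(-782)/(1/T(918)) = (2*(-782))/(1/6) = -1564/⅙ = -1564*6 = -9384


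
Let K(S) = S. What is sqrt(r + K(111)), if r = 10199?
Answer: sqrt(10310) ≈ 101.54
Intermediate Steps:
sqrt(r + K(111)) = sqrt(10199 + 111) = sqrt(10310)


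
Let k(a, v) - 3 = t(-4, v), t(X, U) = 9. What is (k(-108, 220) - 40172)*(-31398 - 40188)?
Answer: 2874893760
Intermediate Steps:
k(a, v) = 12 (k(a, v) = 3 + 9 = 12)
(k(-108, 220) - 40172)*(-31398 - 40188) = (12 - 40172)*(-31398 - 40188) = -40160*(-71586) = 2874893760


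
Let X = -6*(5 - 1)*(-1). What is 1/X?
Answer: 1/24 ≈ 0.041667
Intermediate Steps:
X = 24 (X = -24*(-1) = 24)
1/X = 1/24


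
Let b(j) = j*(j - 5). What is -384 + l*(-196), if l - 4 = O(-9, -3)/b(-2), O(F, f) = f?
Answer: -1126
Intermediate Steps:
b(j) = j*(-5 + j)
l = 53/14 (l = 4 - 3*(-1/(2*(-5 - 2))) = 4 - 3/((-2*(-7))) = 4 - 3/14 = 53/14 ≈ 3.7857)
-384 + l*(-196) = -384 + (53/14)*(-196) = -384 - 742 = -1126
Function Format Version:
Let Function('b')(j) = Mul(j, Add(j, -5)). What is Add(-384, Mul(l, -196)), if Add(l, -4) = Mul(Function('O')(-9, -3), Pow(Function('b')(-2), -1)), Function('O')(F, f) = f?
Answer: -1126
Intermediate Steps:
Function('b')(j) = Mul(j, Add(-5, j))
l = Rational(53, 14) (l = Add(4, Mul(-3, Pow(Mul(-2, Add(-5, -2)), -1))) = Add(4, Mul(-3, Pow(Mul(-2, -7), -1))) = Add(4, Mul(-3, Pow(14, -1))) = Add(4, Mul(-3, Rational(1, 14))) = Add(4, Rational(-3, 14)) = Rational(53, 14) ≈ 3.7857)
Add(-384, Mul(l, -196)) = Add(-384, Mul(Rational(53, 14), -196)) = Add(-384, -742) = -1126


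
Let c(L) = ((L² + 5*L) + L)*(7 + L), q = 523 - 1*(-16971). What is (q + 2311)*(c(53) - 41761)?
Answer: 2888737495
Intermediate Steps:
q = 17494 (q = 523 + 16971 = 17494)
c(L) = (7 + L)*(L² + 6*L) (c(L) = (L² + 6*L)*(7 + L) = (7 + L)*(L² + 6*L))
(q + 2311)*(c(53) - 41761) = (17494 + 2311)*(53*(42 + 53² + 13*53) - 41761) = 19805*(53*(42 + 2809 + 689) - 41761) = 19805*(53*3540 - 41761) = 19805*(187620 - 41761) = 19805*145859 = 2888737495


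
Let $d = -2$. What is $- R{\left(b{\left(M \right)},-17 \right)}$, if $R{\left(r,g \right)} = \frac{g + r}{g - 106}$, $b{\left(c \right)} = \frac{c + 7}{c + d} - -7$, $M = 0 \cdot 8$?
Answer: $- \frac{9}{82} \approx -0.10976$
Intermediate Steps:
$M = 0$
$b{\left(c \right)} = 7 + \frac{7 + c}{-2 + c}$ ($b{\left(c \right)} = \frac{c + 7}{c - 2} - -7 = \frac{7 + c}{-2 + c} + 7 = 7 + \frac{7 + c}{-2 + c}$)
$R{\left(r,g \right)} = \frac{g + r}{-106 + g}$
$- R{\left(b{\left(M \right)},-17 \right)} = - \frac{-17 + \frac{-7 + 8 \cdot 0}{-2 + 0}}{-106 - 17} = - \frac{-17 + \frac{-7 + 0}{-2}}{-123} = - \frac{\left(-1\right) \left(-17 - - \frac{7}{2}\right)}{123} = - \frac{\left(-1\right) \left(-17 + \frac{7}{2}\right)}{123} = - \frac{\left(-1\right) \left(-27\right)}{123 \cdot 2} = \left(-1\right) \frac{9}{82} = - \frac{9}{82}$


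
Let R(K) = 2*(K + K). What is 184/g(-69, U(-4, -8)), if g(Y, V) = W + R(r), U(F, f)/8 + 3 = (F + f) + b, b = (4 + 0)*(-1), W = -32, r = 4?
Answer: -23/2 ≈ -11.500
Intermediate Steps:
b = -4 (b = 4*(-1) = -4)
R(K) = 4*K (R(K) = 2*(2*K) = 4*K)
U(F, f) = -56 + 8*F + 8*f (U(F, f) = -24 + 8*((F + f) - 4) = -24 + 8*(-4 + F + f) = -24 + (-32 + 8*F + 8*f) = -56 + 8*F + 8*f)
g(Y, V) = -16 (g(Y, V) = -32 + 4*4 = -32 + 16 = -16)
184/g(-69, U(-4, -8)) = 184/(-16) = 184*(-1/16) = -23/2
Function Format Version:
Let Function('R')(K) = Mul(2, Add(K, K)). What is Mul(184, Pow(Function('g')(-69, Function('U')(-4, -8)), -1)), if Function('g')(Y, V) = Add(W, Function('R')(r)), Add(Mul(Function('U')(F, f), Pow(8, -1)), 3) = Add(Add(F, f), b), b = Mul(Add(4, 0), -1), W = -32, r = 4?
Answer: Rational(-23, 2) ≈ -11.500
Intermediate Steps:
b = -4 (b = Mul(4, -1) = -4)
Function('R')(K) = Mul(4, K) (Function('R')(K) = Mul(2, Mul(2, K)) = Mul(4, K))
Function('U')(F, f) = Add(-56, Mul(8, F), Mul(8, f)) (Function('U')(F, f) = Add(-24, Mul(8, Add(Add(F, f), -4))) = Add(-24, Mul(8, Add(-4, F, f))) = Add(-24, Add(-32, Mul(8, F), Mul(8, f))) = Add(-56, Mul(8, F), Mul(8, f)))
Function('g')(Y, V) = -16 (Function('g')(Y, V) = Add(-32, Mul(4, 4)) = Add(-32, 16) = -16)
Mul(184, Pow(Function('g')(-69, Function('U')(-4, -8)), -1)) = Mul(184, Pow(-16, -1)) = Mul(184, Rational(-1, 16)) = Rational(-23, 2)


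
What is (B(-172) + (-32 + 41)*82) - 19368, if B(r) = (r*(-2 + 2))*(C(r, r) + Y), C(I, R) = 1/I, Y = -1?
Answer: -18630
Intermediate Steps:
B(r) = 0 (B(r) = (r*(-2 + 2))*(1/r - 1) = (r*0)*(-1 + 1/r) = 0*(-1 + 1/r) = 0)
(B(-172) + (-32 + 41)*82) - 19368 = (0 + (-32 + 41)*82) - 19368 = (0 + 9*82) - 19368 = (0 + 738) - 19368 = 738 - 19368 = -18630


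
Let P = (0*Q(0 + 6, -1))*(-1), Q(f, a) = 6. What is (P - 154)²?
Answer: 23716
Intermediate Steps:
P = 0 (P = (0*6)*(-1) = 0*(-1) = 0)
(P - 154)² = (0 - 154)² = (-154)² = 23716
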